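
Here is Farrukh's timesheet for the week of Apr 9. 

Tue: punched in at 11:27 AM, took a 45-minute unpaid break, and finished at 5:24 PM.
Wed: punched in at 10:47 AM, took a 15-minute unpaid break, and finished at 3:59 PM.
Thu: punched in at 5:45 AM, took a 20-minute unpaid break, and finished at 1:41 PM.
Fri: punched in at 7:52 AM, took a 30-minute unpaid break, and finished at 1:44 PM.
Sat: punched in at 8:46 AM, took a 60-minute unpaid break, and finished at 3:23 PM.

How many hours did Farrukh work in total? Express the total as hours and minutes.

Tue: 11:27 AM–5:24 PM = 5 h 57 min; less 45 min break → 5 h 12 min
Wed: 10:47 AM–3:59 PM = 5 h 12 min; less 15 min break → 4 h 57 min
Thu: 5:45 AM–1:41 PM = 7 h 56 min; less 20 min break → 7 h 36 min
Fri: 7:52 AM–1:44 PM = 5 h 52 min; less 30 min break → 5 h 22 min
Sat: 8:46 AM–3:23 PM = 6 h 37 min; less 60 min break → 5 h 37 min
Total: 5 h 12 min + 4 h 57 min + 7 h 36 min + 5 h 22 min + 5 h 37 min = 28 h 44 min.

28 h 44 min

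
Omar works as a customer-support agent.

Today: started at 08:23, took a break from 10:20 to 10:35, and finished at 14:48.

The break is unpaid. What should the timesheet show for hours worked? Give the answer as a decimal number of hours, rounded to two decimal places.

6.17 hours

Today: 08:23–14:48 = 6 h 25 min; less 15 min break → 6 h 10 min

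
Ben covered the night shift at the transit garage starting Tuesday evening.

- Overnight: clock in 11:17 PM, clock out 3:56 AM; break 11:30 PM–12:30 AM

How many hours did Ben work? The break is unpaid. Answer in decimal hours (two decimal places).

Overnight: 11:17 PM → midnight = 0 h 43 min; midnight → 3:56 AM = 3 h 56 min; span 4 h 39 min; less 60 min break → 3 h 39 min

3.65 hours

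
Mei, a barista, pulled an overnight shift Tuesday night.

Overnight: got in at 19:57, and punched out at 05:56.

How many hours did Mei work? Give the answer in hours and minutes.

Overnight: 19:57 → midnight = 4 h 3 min; midnight → 05:56 = 5 h 56 min; span 9 h 59 min

9 h 59 min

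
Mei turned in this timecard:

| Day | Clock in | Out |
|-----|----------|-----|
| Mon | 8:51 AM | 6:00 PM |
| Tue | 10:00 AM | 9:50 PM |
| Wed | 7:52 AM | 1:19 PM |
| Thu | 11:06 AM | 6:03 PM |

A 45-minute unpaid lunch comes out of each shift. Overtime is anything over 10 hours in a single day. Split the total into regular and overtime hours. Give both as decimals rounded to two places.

Mon: 8:51 AM–6:00 PM = 9 h 9 min; less 45 min break → 8 h 24 min
Tue: 10:00 AM–9:50 PM = 11 h 50 min; less 45 min break → 11 h 5 min
Wed: 7:52 AM–1:19 PM = 5 h 27 min; less 45 min break → 4 h 42 min
Thu: 11:06 AM–6:03 PM = 6 h 57 min; less 45 min break → 6 h 12 min
Mon reg 8 h 24 min / OT 0 h 0 min; Tue reg 10 h 0 min / OT 1 h 5 min; Wed reg 4 h 42 min / OT 0 h 0 min; Thu reg 6 h 12 min / OT 0 h 0 min.
Totals: regular 29 h 18 min, overtime 1 h 5 min.

Regular 29.30 hours, overtime 1.08 hours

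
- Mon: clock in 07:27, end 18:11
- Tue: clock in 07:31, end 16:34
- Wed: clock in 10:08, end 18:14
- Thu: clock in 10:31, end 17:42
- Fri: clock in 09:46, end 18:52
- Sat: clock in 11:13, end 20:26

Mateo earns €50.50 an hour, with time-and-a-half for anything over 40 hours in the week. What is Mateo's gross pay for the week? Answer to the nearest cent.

Mon: 07:27–18:11 = 10 h 44 min
Tue: 07:31–16:34 = 9 h 3 min
Wed: 10:08–18:14 = 8 h 6 min
Thu: 10:31–17:42 = 7 h 11 min
Fri: 09:46–18:52 = 9 h 6 min
Sat: 11:13–20:26 = 9 h 13 min
Total worked: 53 h 23 min = 3203 min.
Regular 40 h 0 min = 2400 min at €50.50/h; overtime 13 h 23 min = 803 min at €75.75/h.
Pay = (2400 × €50.50 + 803 × €75.75) ÷ 60 = €3033.79.

€3033.79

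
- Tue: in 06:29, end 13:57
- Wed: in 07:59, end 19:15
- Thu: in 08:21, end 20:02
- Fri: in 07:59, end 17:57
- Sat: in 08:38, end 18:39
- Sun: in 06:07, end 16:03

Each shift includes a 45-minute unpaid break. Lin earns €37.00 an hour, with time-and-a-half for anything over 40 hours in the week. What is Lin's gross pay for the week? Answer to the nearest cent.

Tue: 06:29–13:57 = 7 h 28 min; less 45 min break → 6 h 43 min
Wed: 07:59–19:15 = 11 h 16 min; less 45 min break → 10 h 31 min
Thu: 08:21–20:02 = 11 h 41 min; less 45 min break → 10 h 56 min
Fri: 07:59–17:57 = 9 h 58 min; less 45 min break → 9 h 13 min
Sat: 08:38–18:39 = 10 h 1 min; less 45 min break → 9 h 16 min
Sun: 06:07–16:03 = 9 h 56 min; less 45 min break → 9 h 11 min
Total worked: 55 h 50 min = 3350 min.
Regular 40 h 0 min = 2400 min at €37.00/h; overtime 15 h 50 min = 950 min at €55.50/h.
Pay = (2400 × €37.00 + 950 × €55.50) ÷ 60 = €2358.75.

€2358.75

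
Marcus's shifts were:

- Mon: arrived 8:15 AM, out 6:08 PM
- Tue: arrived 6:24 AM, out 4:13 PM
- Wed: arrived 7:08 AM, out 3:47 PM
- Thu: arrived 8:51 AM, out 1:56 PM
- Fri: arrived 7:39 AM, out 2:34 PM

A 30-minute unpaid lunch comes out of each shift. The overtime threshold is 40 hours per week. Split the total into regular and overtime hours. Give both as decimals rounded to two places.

Mon: 8:15 AM–6:08 PM = 9 h 53 min; less 30 min break → 9 h 23 min
Tue: 6:24 AM–4:13 PM = 9 h 49 min; less 30 min break → 9 h 19 min
Wed: 7:08 AM–3:47 PM = 8 h 39 min; less 30 min break → 8 h 9 min
Thu: 8:51 AM–1:56 PM = 5 h 5 min; less 30 min break → 4 h 35 min
Fri: 7:39 AM–2:34 PM = 6 h 55 min; less 30 min break → 6 h 25 min
Total worked: 37 h 51 min = 37.85 h.
Threshold 40 h → overtime 0 h 0 min, regular 37 h 51 min.

Regular 37.85 hours, overtime 0.00 hours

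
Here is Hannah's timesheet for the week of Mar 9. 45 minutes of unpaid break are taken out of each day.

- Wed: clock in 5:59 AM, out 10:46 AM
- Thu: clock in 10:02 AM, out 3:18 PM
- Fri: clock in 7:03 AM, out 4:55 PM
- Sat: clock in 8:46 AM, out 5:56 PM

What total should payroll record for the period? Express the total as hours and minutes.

Wed: 5:59 AM–10:46 AM = 4 h 47 min; less 45 min break → 4 h 2 min
Thu: 10:02 AM–3:18 PM = 5 h 16 min; less 45 min break → 4 h 31 min
Fri: 7:03 AM–4:55 PM = 9 h 52 min; less 45 min break → 9 h 7 min
Sat: 8:46 AM–5:56 PM = 9 h 10 min; less 45 min break → 8 h 25 min
Total: 4 h 2 min + 4 h 31 min + 9 h 7 min + 8 h 25 min = 26 h 5 min.

26 h 5 min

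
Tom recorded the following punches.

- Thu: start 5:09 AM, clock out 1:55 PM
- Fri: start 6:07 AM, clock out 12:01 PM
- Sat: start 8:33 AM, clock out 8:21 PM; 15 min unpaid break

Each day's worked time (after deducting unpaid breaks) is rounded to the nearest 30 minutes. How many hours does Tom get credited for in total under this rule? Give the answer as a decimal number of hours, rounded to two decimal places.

26.50 hours

Thu: 5:09 AM–1:55 PM = 8 h 46 min → rounds to 9 h 0 min
Fri: 6:07 AM–12:01 PM = 5 h 54 min → rounds to 6 h 0 min
Sat: 8:33 AM–8:21 PM = 11 h 48 min − 15 min = 11 h 33 min → rounds to 11 h 30 min
Total credited: 26 h 30 min.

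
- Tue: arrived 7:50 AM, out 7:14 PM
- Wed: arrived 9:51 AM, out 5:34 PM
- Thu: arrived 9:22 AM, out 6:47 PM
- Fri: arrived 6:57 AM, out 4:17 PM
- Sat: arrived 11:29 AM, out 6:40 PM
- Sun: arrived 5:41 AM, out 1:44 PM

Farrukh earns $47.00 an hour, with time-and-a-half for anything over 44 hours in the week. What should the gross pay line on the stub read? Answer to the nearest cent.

Tue: 7:50 AM–7:14 PM = 11 h 24 min
Wed: 9:51 AM–5:34 PM = 7 h 43 min
Thu: 9:22 AM–6:47 PM = 9 h 25 min
Fri: 6:57 AM–4:17 PM = 9 h 20 min
Sat: 11:29 AM–6:40 PM = 7 h 11 min
Sun: 5:41 AM–1:44 PM = 8 h 3 min
Total worked: 53 h 6 min = 3186 min.
Regular 44 h 0 min = 2640 min at $47.00/h; overtime 9 h 6 min = 546 min at $70.50/h.
Pay = (2640 × $47.00 + 546 × $70.50) ÷ 60 = $2709.55.

$2709.55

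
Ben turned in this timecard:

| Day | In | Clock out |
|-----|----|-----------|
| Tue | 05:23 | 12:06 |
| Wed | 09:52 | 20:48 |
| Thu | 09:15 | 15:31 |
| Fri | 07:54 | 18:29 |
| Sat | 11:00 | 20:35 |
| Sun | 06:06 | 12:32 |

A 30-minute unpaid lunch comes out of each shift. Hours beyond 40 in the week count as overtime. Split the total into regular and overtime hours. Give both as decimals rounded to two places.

Tue: 05:23–12:06 = 6 h 43 min; less 30 min break → 6 h 13 min
Wed: 09:52–20:48 = 10 h 56 min; less 30 min break → 10 h 26 min
Thu: 09:15–15:31 = 6 h 16 min; less 30 min break → 5 h 46 min
Fri: 07:54–18:29 = 10 h 35 min; less 30 min break → 10 h 5 min
Sat: 11:00–20:35 = 9 h 35 min; less 30 min break → 9 h 5 min
Sun: 06:06–12:32 = 6 h 26 min; less 30 min break → 5 h 56 min
Total worked: 47 h 31 min = 47.52 h.
Threshold 40 h → overtime 7 h 31 min, regular 40 h 0 min.

Regular 40.00 hours, overtime 7.52 hours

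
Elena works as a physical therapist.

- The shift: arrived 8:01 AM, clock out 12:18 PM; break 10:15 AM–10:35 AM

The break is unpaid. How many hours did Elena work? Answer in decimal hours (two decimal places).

The shift: 8:01 AM–12:18 PM = 4 h 17 min; less 20 min break → 3 h 57 min

3.95 hours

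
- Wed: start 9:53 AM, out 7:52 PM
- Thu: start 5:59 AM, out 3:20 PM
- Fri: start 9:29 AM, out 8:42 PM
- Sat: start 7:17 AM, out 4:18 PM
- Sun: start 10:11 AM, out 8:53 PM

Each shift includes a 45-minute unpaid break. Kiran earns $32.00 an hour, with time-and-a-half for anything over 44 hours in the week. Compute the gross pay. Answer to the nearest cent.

$1528.80

Wed: 9:53 AM–7:52 PM = 9 h 59 min; less 45 min break → 9 h 14 min
Thu: 5:59 AM–3:20 PM = 9 h 21 min; less 45 min break → 8 h 36 min
Fri: 9:29 AM–8:42 PM = 11 h 13 min; less 45 min break → 10 h 28 min
Sat: 7:17 AM–4:18 PM = 9 h 1 min; less 45 min break → 8 h 16 min
Sun: 10:11 AM–8:53 PM = 10 h 42 min; less 45 min break → 9 h 57 min
Total worked: 46 h 31 min = 2791 min.
Regular 44 h 0 min = 2640 min at $32.00/h; overtime 2 h 31 min = 151 min at $48.00/h.
Pay = (2640 × $32.00 + 151 × $48.00) ÷ 60 = $1528.80.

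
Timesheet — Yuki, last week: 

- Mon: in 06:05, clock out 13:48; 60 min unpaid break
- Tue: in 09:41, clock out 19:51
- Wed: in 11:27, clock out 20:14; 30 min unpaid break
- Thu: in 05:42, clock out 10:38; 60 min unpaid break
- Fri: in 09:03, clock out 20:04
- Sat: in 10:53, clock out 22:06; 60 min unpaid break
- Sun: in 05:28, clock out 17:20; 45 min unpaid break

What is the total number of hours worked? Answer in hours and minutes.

Mon: 06:05–13:48 = 7 h 43 min; less 60 min break → 6 h 43 min
Tue: 09:41–19:51 = 10 h 10 min
Wed: 11:27–20:14 = 8 h 47 min; less 30 min break → 8 h 17 min
Thu: 05:42–10:38 = 4 h 56 min; less 60 min break → 3 h 56 min
Fri: 09:03–20:04 = 11 h 1 min
Sat: 10:53–22:06 = 11 h 13 min; less 60 min break → 10 h 13 min
Sun: 05:28–17:20 = 11 h 52 min; less 45 min break → 11 h 7 min
Total: 6 h 43 min + 10 h 10 min + 8 h 17 min + 3 h 56 min + 11 h 1 min + 10 h 13 min + 11 h 7 min = 61 h 27 min.

61 h 27 min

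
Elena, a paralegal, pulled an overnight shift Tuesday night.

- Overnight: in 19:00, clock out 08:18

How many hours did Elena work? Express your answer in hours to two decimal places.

13.30 hours

Overnight: 19:00 → midnight = 5 h 0 min; midnight → 08:18 = 8 h 18 min; span 13 h 18 min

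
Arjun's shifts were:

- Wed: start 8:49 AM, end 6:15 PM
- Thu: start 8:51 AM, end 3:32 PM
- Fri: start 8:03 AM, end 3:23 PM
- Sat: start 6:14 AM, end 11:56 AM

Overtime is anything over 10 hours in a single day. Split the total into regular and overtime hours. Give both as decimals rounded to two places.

Regular 29.15 hours, overtime 0.00 hours

Wed: 8:49 AM–6:15 PM = 9 h 26 min
Thu: 8:51 AM–3:32 PM = 6 h 41 min
Fri: 8:03 AM–3:23 PM = 7 h 20 min
Sat: 6:14 AM–11:56 AM = 5 h 42 min
Wed reg 9 h 26 min / OT 0 h 0 min; Thu reg 6 h 41 min / OT 0 h 0 min; Fri reg 7 h 20 min / OT 0 h 0 min; Sat reg 5 h 42 min / OT 0 h 0 min.
Totals: regular 29 h 9 min, overtime 0 h 0 min.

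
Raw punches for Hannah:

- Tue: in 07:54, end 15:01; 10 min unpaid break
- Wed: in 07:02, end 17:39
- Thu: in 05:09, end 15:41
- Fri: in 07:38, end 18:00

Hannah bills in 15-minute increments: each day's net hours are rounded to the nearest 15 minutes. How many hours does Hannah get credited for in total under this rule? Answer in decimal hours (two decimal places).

Tue: 07:54–15:01 = 7 h 7 min − 10 min = 6 h 57 min → rounds to 7 h 0 min
Wed: 07:02–17:39 = 10 h 37 min → rounds to 10 h 30 min
Thu: 05:09–15:41 = 10 h 32 min → rounds to 10 h 30 min
Fri: 07:38–18:00 = 10 h 22 min → rounds to 10 h 15 min
Total credited: 38 h 15 min.

38.25 hours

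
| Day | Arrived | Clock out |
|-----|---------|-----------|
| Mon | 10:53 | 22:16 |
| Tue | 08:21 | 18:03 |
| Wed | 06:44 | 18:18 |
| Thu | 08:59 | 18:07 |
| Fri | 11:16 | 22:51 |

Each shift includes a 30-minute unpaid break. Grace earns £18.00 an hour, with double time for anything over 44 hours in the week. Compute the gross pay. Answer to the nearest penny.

£1039.20

Mon: 10:53–22:16 = 11 h 23 min; less 30 min break → 10 h 53 min
Tue: 08:21–18:03 = 9 h 42 min; less 30 min break → 9 h 12 min
Wed: 06:44–18:18 = 11 h 34 min; less 30 min break → 11 h 4 min
Thu: 08:59–18:07 = 9 h 8 min; less 30 min break → 8 h 38 min
Fri: 11:16–22:51 = 11 h 35 min; less 30 min break → 11 h 5 min
Total worked: 50 h 52 min = 3052 min.
Regular 44 h 0 min = 2640 min at £18.00/h; overtime 6 h 52 min = 412 min at £36.00/h.
Pay = (2640 × £18.00 + 412 × £36.00) ÷ 60 = £1039.20.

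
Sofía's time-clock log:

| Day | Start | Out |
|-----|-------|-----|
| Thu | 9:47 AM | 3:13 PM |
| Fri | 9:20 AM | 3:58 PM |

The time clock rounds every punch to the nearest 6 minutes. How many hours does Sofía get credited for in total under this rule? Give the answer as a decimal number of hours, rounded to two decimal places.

12.10 hours

Thu: in 9:47 AM→9:48 AM, out 3:13 PM→3:12 PM; 5 h 24 min
Fri: in 9:20 AM→9:18 AM, out 3:58 PM→4:00 PM; 6 h 42 min
Total credited: 12 h 6 min.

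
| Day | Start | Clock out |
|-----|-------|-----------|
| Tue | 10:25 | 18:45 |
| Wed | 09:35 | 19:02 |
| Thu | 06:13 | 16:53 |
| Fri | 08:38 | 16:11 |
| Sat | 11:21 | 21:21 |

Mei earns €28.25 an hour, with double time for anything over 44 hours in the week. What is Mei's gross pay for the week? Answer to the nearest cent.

Tue: 10:25–18:45 = 8 h 20 min
Wed: 09:35–19:02 = 9 h 27 min
Thu: 06:13–16:53 = 10 h 40 min
Fri: 08:38–16:11 = 7 h 33 min
Sat: 11:21–21:21 = 10 h 0 min
Total worked: 46 h 0 min = 2760 min.
Regular 44 h 0 min = 2640 min at €28.25/h; overtime 2 h 0 min = 120 min at €56.50/h.
Pay = (2640 × €28.25 + 120 × €56.50) ÷ 60 = €1356.00.

€1356.00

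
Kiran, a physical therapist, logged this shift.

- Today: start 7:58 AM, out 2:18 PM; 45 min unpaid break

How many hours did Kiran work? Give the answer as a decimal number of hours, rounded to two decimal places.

5.58 hours

Today: 7:58 AM–2:18 PM = 6 h 20 min; less 45 min break → 5 h 35 min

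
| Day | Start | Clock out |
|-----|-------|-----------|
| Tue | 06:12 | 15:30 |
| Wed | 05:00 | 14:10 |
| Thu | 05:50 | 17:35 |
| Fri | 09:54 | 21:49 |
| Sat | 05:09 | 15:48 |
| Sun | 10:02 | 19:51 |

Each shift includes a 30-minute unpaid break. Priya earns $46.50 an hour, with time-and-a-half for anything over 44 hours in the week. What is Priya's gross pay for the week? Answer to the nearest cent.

Tue: 06:12–15:30 = 9 h 18 min; less 30 min break → 8 h 48 min
Wed: 05:00–14:10 = 9 h 10 min; less 30 min break → 8 h 40 min
Thu: 05:50–17:35 = 11 h 45 min; less 30 min break → 11 h 15 min
Fri: 09:54–21:49 = 11 h 55 min; less 30 min break → 11 h 25 min
Sat: 05:09–15:48 = 10 h 39 min; less 30 min break → 10 h 9 min
Sun: 10:02–19:51 = 9 h 49 min; less 30 min break → 9 h 19 min
Total worked: 59 h 36 min = 3576 min.
Regular 44 h 0 min = 2640 min at $46.50/h; overtime 15 h 36 min = 936 min at $69.75/h.
Pay = (2640 × $46.50 + 936 × $69.75) ÷ 60 = $3134.10.

$3134.10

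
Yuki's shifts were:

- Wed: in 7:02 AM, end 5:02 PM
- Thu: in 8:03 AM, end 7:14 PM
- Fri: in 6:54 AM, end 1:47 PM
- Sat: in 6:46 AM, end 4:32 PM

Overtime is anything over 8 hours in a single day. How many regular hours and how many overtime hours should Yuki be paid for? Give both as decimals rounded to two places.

Regular 30.88 hours, overtime 6.95 hours

Wed: 7:02 AM–5:02 PM = 10 h 0 min
Thu: 8:03 AM–7:14 PM = 11 h 11 min
Fri: 6:54 AM–1:47 PM = 6 h 53 min
Sat: 6:46 AM–4:32 PM = 9 h 46 min
Wed reg 8 h 0 min / OT 2 h 0 min; Thu reg 8 h 0 min / OT 3 h 11 min; Fri reg 6 h 53 min / OT 0 h 0 min; Sat reg 8 h 0 min / OT 1 h 46 min.
Totals: regular 30 h 53 min, overtime 6 h 57 min.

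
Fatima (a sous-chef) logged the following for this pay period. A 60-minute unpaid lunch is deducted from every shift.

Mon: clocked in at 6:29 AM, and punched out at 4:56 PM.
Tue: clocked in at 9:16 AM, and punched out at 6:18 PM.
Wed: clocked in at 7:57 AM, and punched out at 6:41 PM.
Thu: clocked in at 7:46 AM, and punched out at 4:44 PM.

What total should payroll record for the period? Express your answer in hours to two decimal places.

35.18 hours

Mon: 6:29 AM–4:56 PM = 10 h 27 min; less 60 min break → 9 h 27 min
Tue: 9:16 AM–6:18 PM = 9 h 2 min; less 60 min break → 8 h 2 min
Wed: 7:57 AM–6:41 PM = 10 h 44 min; less 60 min break → 9 h 44 min
Thu: 7:46 AM–4:44 PM = 8 h 58 min; less 60 min break → 7 h 58 min
Total: 9 h 27 min + 8 h 2 min + 9 h 44 min + 7 h 58 min = 35 h 11 min.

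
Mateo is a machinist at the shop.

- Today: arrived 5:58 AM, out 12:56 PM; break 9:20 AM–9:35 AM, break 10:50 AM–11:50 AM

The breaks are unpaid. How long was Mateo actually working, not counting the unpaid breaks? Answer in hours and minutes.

5 h 43 min

Today: 5:58 AM–12:56 PM = 6 h 58 min; less 75 min break → 5 h 43 min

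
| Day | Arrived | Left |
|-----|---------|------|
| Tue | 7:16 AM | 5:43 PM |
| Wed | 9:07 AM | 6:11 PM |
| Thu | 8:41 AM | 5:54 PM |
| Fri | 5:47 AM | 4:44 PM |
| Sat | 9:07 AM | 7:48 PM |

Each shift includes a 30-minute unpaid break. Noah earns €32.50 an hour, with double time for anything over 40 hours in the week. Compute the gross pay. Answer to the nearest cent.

Tue: 7:16 AM–5:43 PM = 10 h 27 min; less 30 min break → 9 h 57 min
Wed: 9:07 AM–6:11 PM = 9 h 4 min; less 30 min break → 8 h 34 min
Thu: 8:41 AM–5:54 PM = 9 h 13 min; less 30 min break → 8 h 43 min
Fri: 5:47 AM–4:44 PM = 10 h 57 min; less 30 min break → 10 h 27 min
Sat: 9:07 AM–7:48 PM = 10 h 41 min; less 30 min break → 10 h 11 min
Total worked: 47 h 52 min = 2872 min.
Regular 40 h 0 min = 2400 min at €32.50/h; overtime 7 h 52 min = 472 min at €65.00/h.
Pay = (2400 × €32.50 + 472 × €65.00) ÷ 60 = €1811.33.

€1811.33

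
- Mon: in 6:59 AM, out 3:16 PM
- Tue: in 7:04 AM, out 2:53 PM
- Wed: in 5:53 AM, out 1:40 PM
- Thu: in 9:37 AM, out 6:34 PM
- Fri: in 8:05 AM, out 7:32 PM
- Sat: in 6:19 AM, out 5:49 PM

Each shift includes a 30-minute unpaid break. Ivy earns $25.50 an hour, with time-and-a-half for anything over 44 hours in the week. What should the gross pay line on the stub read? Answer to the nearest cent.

$1457.96

Mon: 6:59 AM–3:16 PM = 8 h 17 min; less 30 min break → 7 h 47 min
Tue: 7:04 AM–2:53 PM = 7 h 49 min; less 30 min break → 7 h 19 min
Wed: 5:53 AM–1:40 PM = 7 h 47 min; less 30 min break → 7 h 17 min
Thu: 9:37 AM–6:34 PM = 8 h 57 min; less 30 min break → 8 h 27 min
Fri: 8:05 AM–7:32 PM = 11 h 27 min; less 30 min break → 10 h 57 min
Sat: 6:19 AM–5:49 PM = 11 h 30 min; less 30 min break → 11 h 0 min
Total worked: 52 h 47 min = 3167 min.
Regular 44 h 0 min = 2640 min at $25.50/h; overtime 8 h 47 min = 527 min at $38.25/h.
Pay = (2640 × $25.50 + 527 × $38.25) ÷ 60 = $1457.96.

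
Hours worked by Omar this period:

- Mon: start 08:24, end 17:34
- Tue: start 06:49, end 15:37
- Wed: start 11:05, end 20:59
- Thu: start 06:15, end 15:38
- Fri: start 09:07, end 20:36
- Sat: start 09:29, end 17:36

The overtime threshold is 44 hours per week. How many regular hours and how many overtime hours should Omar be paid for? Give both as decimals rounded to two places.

Regular 44.00 hours, overtime 12.85 hours

Mon: 08:24–17:34 = 9 h 10 min
Tue: 06:49–15:37 = 8 h 48 min
Wed: 11:05–20:59 = 9 h 54 min
Thu: 06:15–15:38 = 9 h 23 min
Fri: 09:07–20:36 = 11 h 29 min
Sat: 09:29–17:36 = 8 h 7 min
Total worked: 56 h 51 min = 56.85 h.
Threshold 44 h → overtime 12 h 51 min, regular 44 h 0 min.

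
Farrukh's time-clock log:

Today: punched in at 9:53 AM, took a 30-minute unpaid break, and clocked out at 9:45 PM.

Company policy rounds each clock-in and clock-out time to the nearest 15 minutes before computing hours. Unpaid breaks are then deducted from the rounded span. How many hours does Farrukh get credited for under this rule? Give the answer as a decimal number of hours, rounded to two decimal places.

Today: in 9:53 AM→10:00 AM, out 9:45 PM→9:45 PM; 11 h 45 min − 30 min = 11 h 15 min

11.25 hours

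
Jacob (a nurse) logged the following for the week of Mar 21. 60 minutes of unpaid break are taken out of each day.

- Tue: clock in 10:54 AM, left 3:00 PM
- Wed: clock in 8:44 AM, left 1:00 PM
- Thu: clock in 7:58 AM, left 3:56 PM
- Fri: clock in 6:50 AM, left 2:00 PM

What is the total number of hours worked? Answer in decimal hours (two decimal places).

19.50 hours

Tue: 10:54 AM–3:00 PM = 4 h 6 min; less 60 min break → 3 h 6 min
Wed: 8:44 AM–1:00 PM = 4 h 16 min; less 60 min break → 3 h 16 min
Thu: 7:58 AM–3:56 PM = 7 h 58 min; less 60 min break → 6 h 58 min
Fri: 6:50 AM–2:00 PM = 7 h 10 min; less 60 min break → 6 h 10 min
Total: 3 h 6 min + 3 h 16 min + 6 h 58 min + 6 h 10 min = 19 h 30 min.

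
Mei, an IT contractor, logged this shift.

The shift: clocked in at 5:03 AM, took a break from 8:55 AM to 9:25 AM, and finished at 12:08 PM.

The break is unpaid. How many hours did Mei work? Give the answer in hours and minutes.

The shift: 5:03 AM–12:08 PM = 7 h 5 min; less 30 min break → 6 h 35 min

6 h 35 min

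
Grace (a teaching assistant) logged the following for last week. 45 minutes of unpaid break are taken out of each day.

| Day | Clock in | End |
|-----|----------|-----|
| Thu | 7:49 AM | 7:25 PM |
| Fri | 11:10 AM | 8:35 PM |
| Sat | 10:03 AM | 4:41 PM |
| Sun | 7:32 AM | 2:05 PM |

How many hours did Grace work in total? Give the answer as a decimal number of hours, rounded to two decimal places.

Thu: 7:49 AM–7:25 PM = 11 h 36 min; less 45 min break → 10 h 51 min
Fri: 11:10 AM–8:35 PM = 9 h 25 min; less 45 min break → 8 h 40 min
Sat: 10:03 AM–4:41 PM = 6 h 38 min; less 45 min break → 5 h 53 min
Sun: 7:32 AM–2:05 PM = 6 h 33 min; less 45 min break → 5 h 48 min
Total: 10 h 51 min + 8 h 40 min + 5 h 53 min + 5 h 48 min = 31 h 12 min.

31.20 hours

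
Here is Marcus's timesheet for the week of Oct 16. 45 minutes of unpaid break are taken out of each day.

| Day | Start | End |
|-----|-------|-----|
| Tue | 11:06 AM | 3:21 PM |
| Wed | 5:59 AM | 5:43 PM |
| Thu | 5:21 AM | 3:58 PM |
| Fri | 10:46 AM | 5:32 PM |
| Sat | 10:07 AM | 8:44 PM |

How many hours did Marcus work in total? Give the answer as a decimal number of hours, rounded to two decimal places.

Tue: 11:06 AM–3:21 PM = 4 h 15 min; less 45 min break → 3 h 30 min
Wed: 5:59 AM–5:43 PM = 11 h 44 min; less 45 min break → 10 h 59 min
Thu: 5:21 AM–3:58 PM = 10 h 37 min; less 45 min break → 9 h 52 min
Fri: 10:46 AM–5:32 PM = 6 h 46 min; less 45 min break → 6 h 1 min
Sat: 10:07 AM–8:44 PM = 10 h 37 min; less 45 min break → 9 h 52 min
Total: 3 h 30 min + 10 h 59 min + 9 h 52 min + 6 h 1 min + 9 h 52 min = 40 h 14 min.

40.23 hours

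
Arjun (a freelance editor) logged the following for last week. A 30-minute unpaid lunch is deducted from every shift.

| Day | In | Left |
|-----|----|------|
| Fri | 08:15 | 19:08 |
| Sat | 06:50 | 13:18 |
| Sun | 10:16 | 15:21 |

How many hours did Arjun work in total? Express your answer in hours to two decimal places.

Fri: 08:15–19:08 = 10 h 53 min; less 30 min break → 10 h 23 min
Sat: 06:50–13:18 = 6 h 28 min; less 30 min break → 5 h 58 min
Sun: 10:16–15:21 = 5 h 5 min; less 30 min break → 4 h 35 min
Total: 10 h 23 min + 5 h 58 min + 4 h 35 min = 20 h 56 min.

20.93 hours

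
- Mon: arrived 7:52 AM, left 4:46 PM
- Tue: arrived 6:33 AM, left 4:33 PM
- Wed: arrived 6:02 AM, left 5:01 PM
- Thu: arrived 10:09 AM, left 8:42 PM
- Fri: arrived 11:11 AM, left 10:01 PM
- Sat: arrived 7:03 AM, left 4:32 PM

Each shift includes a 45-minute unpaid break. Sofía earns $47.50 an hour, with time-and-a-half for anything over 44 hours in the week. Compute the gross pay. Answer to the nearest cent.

$2962.81

Mon: 7:52 AM–4:46 PM = 8 h 54 min; less 45 min break → 8 h 9 min
Tue: 6:33 AM–4:33 PM = 10 h 0 min; less 45 min break → 9 h 15 min
Wed: 6:02 AM–5:01 PM = 10 h 59 min; less 45 min break → 10 h 14 min
Thu: 10:09 AM–8:42 PM = 10 h 33 min; less 45 min break → 9 h 48 min
Fri: 11:11 AM–10:01 PM = 10 h 50 min; less 45 min break → 10 h 5 min
Sat: 7:03 AM–4:32 PM = 9 h 29 min; less 45 min break → 8 h 44 min
Total worked: 56 h 15 min = 3375 min.
Regular 44 h 0 min = 2640 min at $47.50/h; overtime 12 h 15 min = 735 min at $71.25/h.
Pay = (2640 × $47.50 + 735 × $71.25) ÷ 60 = $2962.81.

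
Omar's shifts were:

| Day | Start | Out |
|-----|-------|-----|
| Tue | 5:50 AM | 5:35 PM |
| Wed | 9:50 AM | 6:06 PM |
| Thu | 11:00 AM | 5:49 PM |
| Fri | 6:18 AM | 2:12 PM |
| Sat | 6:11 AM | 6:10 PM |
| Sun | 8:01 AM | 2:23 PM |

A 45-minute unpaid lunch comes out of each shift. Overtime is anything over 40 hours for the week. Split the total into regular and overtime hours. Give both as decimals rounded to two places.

Regular 40.00 hours, overtime 8.58 hours

Tue: 5:50 AM–5:35 PM = 11 h 45 min; less 45 min break → 11 h 0 min
Wed: 9:50 AM–6:06 PM = 8 h 16 min; less 45 min break → 7 h 31 min
Thu: 11:00 AM–5:49 PM = 6 h 49 min; less 45 min break → 6 h 4 min
Fri: 6:18 AM–2:12 PM = 7 h 54 min; less 45 min break → 7 h 9 min
Sat: 6:11 AM–6:10 PM = 11 h 59 min; less 45 min break → 11 h 14 min
Sun: 8:01 AM–2:23 PM = 6 h 22 min; less 45 min break → 5 h 37 min
Total worked: 48 h 35 min = 48.58 h.
Threshold 40 h → overtime 8 h 35 min, regular 40 h 0 min.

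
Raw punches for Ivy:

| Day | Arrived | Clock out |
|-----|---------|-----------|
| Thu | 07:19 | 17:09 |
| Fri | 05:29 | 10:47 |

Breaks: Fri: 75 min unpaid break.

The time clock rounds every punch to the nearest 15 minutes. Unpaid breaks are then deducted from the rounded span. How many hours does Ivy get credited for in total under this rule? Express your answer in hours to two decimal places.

14.00 hours

Thu: in 07:19→07:15, out 17:09→17:15; 10 h 0 min
Fri: in 05:29→05:30, out 10:47→10:45; 5 h 15 min − 75 min = 4 h 0 min
Total credited: 14 h 0 min.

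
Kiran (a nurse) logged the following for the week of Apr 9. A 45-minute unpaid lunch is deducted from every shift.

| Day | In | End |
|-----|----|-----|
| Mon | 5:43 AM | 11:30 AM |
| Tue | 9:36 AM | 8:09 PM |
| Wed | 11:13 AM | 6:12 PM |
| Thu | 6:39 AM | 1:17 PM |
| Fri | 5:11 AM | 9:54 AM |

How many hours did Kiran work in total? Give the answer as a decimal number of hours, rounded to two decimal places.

30.92 hours

Mon: 5:43 AM–11:30 AM = 5 h 47 min; less 45 min break → 5 h 2 min
Tue: 9:36 AM–8:09 PM = 10 h 33 min; less 45 min break → 9 h 48 min
Wed: 11:13 AM–6:12 PM = 6 h 59 min; less 45 min break → 6 h 14 min
Thu: 6:39 AM–1:17 PM = 6 h 38 min; less 45 min break → 5 h 53 min
Fri: 5:11 AM–9:54 AM = 4 h 43 min; less 45 min break → 3 h 58 min
Total: 5 h 2 min + 9 h 48 min + 6 h 14 min + 5 h 53 min + 3 h 58 min = 30 h 55 min.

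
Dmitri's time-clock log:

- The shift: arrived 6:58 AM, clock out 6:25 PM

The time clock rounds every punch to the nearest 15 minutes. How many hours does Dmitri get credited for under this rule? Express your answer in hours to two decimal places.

11.50 hours

The shift: in 6:58 AM→7:00 AM, out 6:25 PM→6:30 PM; 11 h 30 min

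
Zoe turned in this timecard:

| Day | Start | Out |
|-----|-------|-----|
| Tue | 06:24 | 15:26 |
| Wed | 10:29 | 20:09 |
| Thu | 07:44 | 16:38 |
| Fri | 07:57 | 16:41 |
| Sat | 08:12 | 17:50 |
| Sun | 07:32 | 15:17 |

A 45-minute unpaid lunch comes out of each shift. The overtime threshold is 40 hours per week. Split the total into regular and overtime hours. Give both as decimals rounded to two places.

Tue: 06:24–15:26 = 9 h 2 min; less 45 min break → 8 h 17 min
Wed: 10:29–20:09 = 9 h 40 min; less 45 min break → 8 h 55 min
Thu: 07:44–16:38 = 8 h 54 min; less 45 min break → 8 h 9 min
Fri: 07:57–16:41 = 8 h 44 min; less 45 min break → 7 h 59 min
Sat: 08:12–17:50 = 9 h 38 min; less 45 min break → 8 h 53 min
Sun: 07:32–15:17 = 7 h 45 min; less 45 min break → 7 h 0 min
Total worked: 49 h 13 min = 49.22 h.
Threshold 40 h → overtime 9 h 13 min, regular 40 h 0 min.

Regular 40.00 hours, overtime 9.22 hours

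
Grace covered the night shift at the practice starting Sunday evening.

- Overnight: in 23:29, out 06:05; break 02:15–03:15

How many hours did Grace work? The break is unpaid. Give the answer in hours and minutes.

Overnight: 23:29 → midnight = 0 h 31 min; midnight → 06:05 = 6 h 5 min; span 6 h 36 min; less 60 min break → 5 h 36 min

5 h 36 min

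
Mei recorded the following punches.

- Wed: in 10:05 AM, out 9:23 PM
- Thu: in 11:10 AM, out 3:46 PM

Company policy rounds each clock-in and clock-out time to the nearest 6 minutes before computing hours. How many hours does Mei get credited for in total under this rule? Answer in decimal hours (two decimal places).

Wed: in 10:05 AM→10:06 AM, out 9:23 PM→9:24 PM; 11 h 18 min
Thu: in 11:10 AM→11:12 AM, out 3:46 PM→3:48 PM; 4 h 36 min
Total credited: 15 h 54 min.

15.90 hours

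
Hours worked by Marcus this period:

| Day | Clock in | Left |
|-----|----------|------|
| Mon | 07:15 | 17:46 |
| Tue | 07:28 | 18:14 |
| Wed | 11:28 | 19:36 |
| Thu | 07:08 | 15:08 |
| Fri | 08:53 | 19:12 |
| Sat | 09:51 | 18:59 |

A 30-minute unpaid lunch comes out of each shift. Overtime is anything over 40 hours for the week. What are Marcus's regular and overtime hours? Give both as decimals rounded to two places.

Regular 40.00 hours, overtime 13.87 hours

Mon: 07:15–17:46 = 10 h 31 min; less 30 min break → 10 h 1 min
Tue: 07:28–18:14 = 10 h 46 min; less 30 min break → 10 h 16 min
Wed: 11:28–19:36 = 8 h 8 min; less 30 min break → 7 h 38 min
Thu: 07:08–15:08 = 8 h 0 min; less 30 min break → 7 h 30 min
Fri: 08:53–19:12 = 10 h 19 min; less 30 min break → 9 h 49 min
Sat: 09:51–18:59 = 9 h 8 min; less 30 min break → 8 h 38 min
Total worked: 53 h 52 min = 53.87 h.
Threshold 40 h → overtime 13 h 52 min, regular 40 h 0 min.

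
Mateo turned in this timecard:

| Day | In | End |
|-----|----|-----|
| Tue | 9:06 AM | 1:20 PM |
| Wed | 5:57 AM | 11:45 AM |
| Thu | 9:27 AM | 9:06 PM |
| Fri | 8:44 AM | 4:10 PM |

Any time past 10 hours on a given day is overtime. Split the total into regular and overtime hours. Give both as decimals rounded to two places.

Tue: 9:06 AM–1:20 PM = 4 h 14 min
Wed: 5:57 AM–11:45 AM = 5 h 48 min
Thu: 9:27 AM–9:06 PM = 11 h 39 min
Fri: 8:44 AM–4:10 PM = 7 h 26 min
Tue reg 4 h 14 min / OT 0 h 0 min; Wed reg 5 h 48 min / OT 0 h 0 min; Thu reg 10 h 0 min / OT 1 h 39 min; Fri reg 7 h 26 min / OT 0 h 0 min.
Totals: regular 27 h 28 min, overtime 1 h 39 min.

Regular 27.47 hours, overtime 1.65 hours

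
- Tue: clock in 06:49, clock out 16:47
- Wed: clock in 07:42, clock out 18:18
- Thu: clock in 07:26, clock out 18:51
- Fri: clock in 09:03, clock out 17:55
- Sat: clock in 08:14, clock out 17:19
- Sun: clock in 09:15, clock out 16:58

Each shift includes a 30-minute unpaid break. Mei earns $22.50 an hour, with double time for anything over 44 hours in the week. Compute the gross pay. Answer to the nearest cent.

$1469.25

Tue: 06:49–16:47 = 9 h 58 min; less 30 min break → 9 h 28 min
Wed: 07:42–18:18 = 10 h 36 min; less 30 min break → 10 h 6 min
Thu: 07:26–18:51 = 11 h 25 min; less 30 min break → 10 h 55 min
Fri: 09:03–17:55 = 8 h 52 min; less 30 min break → 8 h 22 min
Sat: 08:14–17:19 = 9 h 5 min; less 30 min break → 8 h 35 min
Sun: 09:15–16:58 = 7 h 43 min; less 30 min break → 7 h 13 min
Total worked: 54 h 39 min = 3279 min.
Regular 44 h 0 min = 2640 min at $22.50/h; overtime 10 h 39 min = 639 min at $45.00/h.
Pay = (2640 × $22.50 + 639 × $45.00) ÷ 60 = $1469.25.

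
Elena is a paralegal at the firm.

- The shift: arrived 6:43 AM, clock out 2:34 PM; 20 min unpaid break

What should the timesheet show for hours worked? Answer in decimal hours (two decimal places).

The shift: 6:43 AM–2:34 PM = 7 h 51 min; less 20 min break → 7 h 31 min

7.52 hours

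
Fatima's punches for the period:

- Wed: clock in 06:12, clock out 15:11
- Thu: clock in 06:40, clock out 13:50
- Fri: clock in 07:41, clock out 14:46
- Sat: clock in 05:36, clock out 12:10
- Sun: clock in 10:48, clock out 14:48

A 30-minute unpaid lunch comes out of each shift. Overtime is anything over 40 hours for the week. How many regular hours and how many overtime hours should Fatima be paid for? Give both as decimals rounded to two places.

Regular 31.30 hours, overtime 0.00 hours

Wed: 06:12–15:11 = 8 h 59 min; less 30 min break → 8 h 29 min
Thu: 06:40–13:50 = 7 h 10 min; less 30 min break → 6 h 40 min
Fri: 07:41–14:46 = 7 h 5 min; less 30 min break → 6 h 35 min
Sat: 05:36–12:10 = 6 h 34 min; less 30 min break → 6 h 4 min
Sun: 10:48–14:48 = 4 h 0 min; less 30 min break → 3 h 30 min
Total worked: 31 h 18 min = 31.30 h.
Threshold 40 h → overtime 0 h 0 min, regular 31 h 18 min.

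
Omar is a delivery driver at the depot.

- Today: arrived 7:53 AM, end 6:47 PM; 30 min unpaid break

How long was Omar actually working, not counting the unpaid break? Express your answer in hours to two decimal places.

10.40 hours

Today: 7:53 AM–6:47 PM = 10 h 54 min; less 30 min break → 10 h 24 min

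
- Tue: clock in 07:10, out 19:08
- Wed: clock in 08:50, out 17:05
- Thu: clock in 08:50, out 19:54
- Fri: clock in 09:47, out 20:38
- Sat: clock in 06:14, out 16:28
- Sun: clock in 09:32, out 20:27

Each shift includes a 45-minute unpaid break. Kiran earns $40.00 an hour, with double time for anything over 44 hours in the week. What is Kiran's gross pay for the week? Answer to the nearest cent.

$2942.67

Tue: 07:10–19:08 = 11 h 58 min; less 45 min break → 11 h 13 min
Wed: 08:50–17:05 = 8 h 15 min; less 45 min break → 7 h 30 min
Thu: 08:50–19:54 = 11 h 4 min; less 45 min break → 10 h 19 min
Fri: 09:47–20:38 = 10 h 51 min; less 45 min break → 10 h 6 min
Sat: 06:14–16:28 = 10 h 14 min; less 45 min break → 9 h 29 min
Sun: 09:32–20:27 = 10 h 55 min; less 45 min break → 10 h 10 min
Total worked: 58 h 47 min = 3527 min.
Regular 44 h 0 min = 2640 min at $40.00/h; overtime 14 h 47 min = 887 min at $80.00/h.
Pay = (2640 × $40.00 + 887 × $80.00) ÷ 60 = $2942.67.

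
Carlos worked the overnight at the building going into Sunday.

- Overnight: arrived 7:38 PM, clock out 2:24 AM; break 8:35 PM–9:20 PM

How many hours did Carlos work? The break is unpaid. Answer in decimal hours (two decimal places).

Overnight: 7:38 PM → midnight = 4 h 22 min; midnight → 2:24 AM = 2 h 24 min; span 6 h 46 min; less 45 min break → 6 h 1 min

6.02 hours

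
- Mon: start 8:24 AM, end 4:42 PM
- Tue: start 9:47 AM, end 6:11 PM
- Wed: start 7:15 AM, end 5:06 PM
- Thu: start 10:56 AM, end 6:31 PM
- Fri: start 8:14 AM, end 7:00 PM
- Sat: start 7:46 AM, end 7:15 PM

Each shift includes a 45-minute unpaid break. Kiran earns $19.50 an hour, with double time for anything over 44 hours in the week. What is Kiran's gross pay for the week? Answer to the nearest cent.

$1165.45

Mon: 8:24 AM–4:42 PM = 8 h 18 min; less 45 min break → 7 h 33 min
Tue: 9:47 AM–6:11 PM = 8 h 24 min; less 45 min break → 7 h 39 min
Wed: 7:15 AM–5:06 PM = 9 h 51 min; less 45 min break → 9 h 6 min
Thu: 10:56 AM–6:31 PM = 7 h 35 min; less 45 min break → 6 h 50 min
Fri: 8:14 AM–7:00 PM = 10 h 46 min; less 45 min break → 10 h 1 min
Sat: 7:46 AM–7:15 PM = 11 h 29 min; less 45 min break → 10 h 44 min
Total worked: 51 h 53 min = 3113 min.
Regular 44 h 0 min = 2640 min at $19.50/h; overtime 7 h 53 min = 473 min at $39.00/h.
Pay = (2640 × $19.50 + 473 × $39.00) ÷ 60 = $1165.45.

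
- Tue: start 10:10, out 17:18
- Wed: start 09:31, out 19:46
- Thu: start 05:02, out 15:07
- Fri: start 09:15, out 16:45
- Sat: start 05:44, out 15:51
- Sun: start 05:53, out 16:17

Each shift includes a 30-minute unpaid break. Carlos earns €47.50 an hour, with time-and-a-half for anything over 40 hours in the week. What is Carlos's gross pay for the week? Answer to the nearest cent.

Tue: 10:10–17:18 = 7 h 8 min; less 30 min break → 6 h 38 min
Wed: 09:31–19:46 = 10 h 15 min; less 30 min break → 9 h 45 min
Thu: 05:02–15:07 = 10 h 5 min; less 30 min break → 9 h 35 min
Fri: 09:15–16:45 = 7 h 30 min; less 30 min break → 7 h 0 min
Sat: 05:44–15:51 = 10 h 7 min; less 30 min break → 9 h 37 min
Sun: 05:53–16:17 = 10 h 24 min; less 30 min break → 9 h 54 min
Total worked: 52 h 29 min = 3149 min.
Regular 40 h 0 min = 2400 min at €47.50/h; overtime 12 h 29 min = 749 min at €71.25/h.
Pay = (2400 × €47.50 + 749 × €71.25) ÷ 60 = €2789.44.

€2789.44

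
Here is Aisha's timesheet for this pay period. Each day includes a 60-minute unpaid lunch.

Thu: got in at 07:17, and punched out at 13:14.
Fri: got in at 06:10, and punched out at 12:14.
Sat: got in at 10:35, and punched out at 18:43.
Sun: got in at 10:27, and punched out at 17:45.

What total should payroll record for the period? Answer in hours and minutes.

23 h 27 min

Thu: 07:17–13:14 = 5 h 57 min; less 60 min break → 4 h 57 min
Fri: 06:10–12:14 = 6 h 4 min; less 60 min break → 5 h 4 min
Sat: 10:35–18:43 = 8 h 8 min; less 60 min break → 7 h 8 min
Sun: 10:27–17:45 = 7 h 18 min; less 60 min break → 6 h 18 min
Total: 4 h 57 min + 5 h 4 min + 7 h 8 min + 6 h 18 min = 23 h 27 min.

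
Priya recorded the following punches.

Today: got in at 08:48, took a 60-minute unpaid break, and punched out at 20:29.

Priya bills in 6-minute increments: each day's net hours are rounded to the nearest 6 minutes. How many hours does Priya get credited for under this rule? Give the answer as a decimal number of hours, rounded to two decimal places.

Today: 08:48–20:29 = 11 h 41 min − 60 min = 10 h 41 min → rounds to 10 h 42 min

10.70 hours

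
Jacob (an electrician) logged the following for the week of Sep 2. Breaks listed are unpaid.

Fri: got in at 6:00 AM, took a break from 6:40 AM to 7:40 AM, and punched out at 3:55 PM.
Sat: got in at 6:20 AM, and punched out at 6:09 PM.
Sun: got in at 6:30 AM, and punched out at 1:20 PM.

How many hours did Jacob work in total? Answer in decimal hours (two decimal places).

27.57 hours

Fri: 6:00 AM–3:55 PM = 9 h 55 min; less 60 min break → 8 h 55 min
Sat: 6:20 AM–6:09 PM = 11 h 49 min
Sun: 6:30 AM–1:20 PM = 6 h 50 min
Total: 8 h 55 min + 11 h 49 min + 6 h 50 min = 27 h 34 min.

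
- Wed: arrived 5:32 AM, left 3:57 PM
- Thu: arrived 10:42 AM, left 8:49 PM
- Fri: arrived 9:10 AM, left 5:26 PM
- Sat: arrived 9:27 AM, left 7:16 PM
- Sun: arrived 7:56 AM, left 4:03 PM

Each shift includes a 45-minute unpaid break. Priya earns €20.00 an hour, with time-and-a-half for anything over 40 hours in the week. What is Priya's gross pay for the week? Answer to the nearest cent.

Wed: 5:32 AM–3:57 PM = 10 h 25 min; less 45 min break → 9 h 40 min
Thu: 10:42 AM–8:49 PM = 10 h 7 min; less 45 min break → 9 h 22 min
Fri: 9:10 AM–5:26 PM = 8 h 16 min; less 45 min break → 7 h 31 min
Sat: 9:27 AM–7:16 PM = 9 h 49 min; less 45 min break → 9 h 4 min
Sun: 7:56 AM–4:03 PM = 8 h 7 min; less 45 min break → 7 h 22 min
Total worked: 42 h 59 min = 2579 min.
Regular 40 h 0 min = 2400 min at €20.00/h; overtime 2 h 59 min = 179 min at €30.00/h.
Pay = (2400 × €20.00 + 179 × €30.00) ÷ 60 = €889.50.

€889.50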